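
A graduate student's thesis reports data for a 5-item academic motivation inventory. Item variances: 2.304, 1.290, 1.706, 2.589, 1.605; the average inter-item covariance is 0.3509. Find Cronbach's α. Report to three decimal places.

α = 0.531

Σσᵢ² = 2.304 + 1.290 + 1.706 + 2.589 + 1.605 = 9.494
Sum of the 10 distinct covariances = 10 × 0.3509 = 3.5090
total variance = Σσᵢ² + 2·Σcov = 9.494 + 2 × 3.5090 = 16.5120
α = (5/4)·(1 − 9.494/16.5120) = 0.531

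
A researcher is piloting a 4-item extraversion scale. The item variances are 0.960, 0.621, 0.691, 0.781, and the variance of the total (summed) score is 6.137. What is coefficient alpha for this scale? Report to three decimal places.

α = 0.670

Σσ²ᵢ = 0.960 + 0.621 + 0.691 + 0.781 = 3.053
α = (k/(k−1))·(1 − Σσ²ᵢ/σ²_T) = (4/3)·(1 − 3.053/6.137) = 0.670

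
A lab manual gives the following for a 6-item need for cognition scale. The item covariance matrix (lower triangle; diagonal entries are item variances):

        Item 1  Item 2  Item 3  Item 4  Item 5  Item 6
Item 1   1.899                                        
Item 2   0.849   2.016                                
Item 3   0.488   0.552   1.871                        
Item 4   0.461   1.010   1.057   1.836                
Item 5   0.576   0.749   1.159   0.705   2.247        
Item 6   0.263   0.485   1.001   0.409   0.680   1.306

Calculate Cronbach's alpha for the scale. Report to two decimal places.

Cronbach's alpha = 0.78

Σσ²ᵢ = 1.899 + 2.016 + 1.871 + 1.836 + 2.247 + 1.306 = 11.175
Σ_{i<j} σ_ij = 10.444
Var(T) = 11.175 + 2 × 10.444 = 32.063
α = (k/(k−1))·(1 − Σσ²ᵢ/Var(T)) = (6/5)·(1 − 11.175/32.063) = 0.78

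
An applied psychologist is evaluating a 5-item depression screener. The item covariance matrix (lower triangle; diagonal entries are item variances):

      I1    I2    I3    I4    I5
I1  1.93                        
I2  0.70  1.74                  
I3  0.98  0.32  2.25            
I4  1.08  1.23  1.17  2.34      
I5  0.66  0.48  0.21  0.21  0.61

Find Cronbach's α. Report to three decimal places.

Cronbach's α = 0.767

sum of item variances = 1.93 + 1.74 + 2.25 + 2.34 + 0.61 = 8.87
Σ_{i<j} σ_ij = 7.04
σ²_total = 8.87 + 2 × 7.04 = 22.95
α = (k/(k−1))·(1 − sum of item variances/σ²_total) = (5/4)·(1 − 8.87/22.95) = 0.767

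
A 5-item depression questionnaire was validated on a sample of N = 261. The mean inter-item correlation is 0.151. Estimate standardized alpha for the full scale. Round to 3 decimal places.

Standardized α = k·r̄ / (1 + (k−1)·r̄) = 5 × 0.151 / (1 + 4 × 0.151)
  = 0.7550 / 1.6040 = 0.471

α = 0.471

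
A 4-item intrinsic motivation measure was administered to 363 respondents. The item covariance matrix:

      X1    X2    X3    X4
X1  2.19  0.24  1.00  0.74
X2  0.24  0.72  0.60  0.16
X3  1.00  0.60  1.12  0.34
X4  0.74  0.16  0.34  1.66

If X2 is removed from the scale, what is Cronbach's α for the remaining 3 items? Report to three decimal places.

Remaining items: X1, X3, X4 (k = 3).
Σσᵢ² = 2.19 + 1.12 + 1.66 = 4.97
Var(T) = 4.97 + 2 × 2.08 = 9.13
α (item deleted) = (3/2)·(1 − 4.97/9.13) = 0.683

α = 0.683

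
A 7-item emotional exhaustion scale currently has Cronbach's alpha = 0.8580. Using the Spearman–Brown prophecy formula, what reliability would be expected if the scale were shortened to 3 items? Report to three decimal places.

Length factor m = 3/7 = 0.4286
α' = m·α / (1 − (1−m)·α)
   = 3/7 × 0.8580 / (1 − (1 − 3/7) × 0.8580)
   = 0.3677 / 0.5097 = 0.721

predicted reliability = 0.721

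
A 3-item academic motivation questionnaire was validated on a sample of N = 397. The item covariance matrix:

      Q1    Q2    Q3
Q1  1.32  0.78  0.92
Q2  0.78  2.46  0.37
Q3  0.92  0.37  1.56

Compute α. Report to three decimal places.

α = 0.655

sum of item variances = 1.32 + 2.46 + 1.56 = 5.34
Sum of off-diagonal covariances = 2.07
total variance = 5.34 + 2 × 2.07 = 9.48
α = (k/(k−1))·(1 − sum of item variances/total variance) = (3/2)·(1 − 5.34/9.48) = 0.655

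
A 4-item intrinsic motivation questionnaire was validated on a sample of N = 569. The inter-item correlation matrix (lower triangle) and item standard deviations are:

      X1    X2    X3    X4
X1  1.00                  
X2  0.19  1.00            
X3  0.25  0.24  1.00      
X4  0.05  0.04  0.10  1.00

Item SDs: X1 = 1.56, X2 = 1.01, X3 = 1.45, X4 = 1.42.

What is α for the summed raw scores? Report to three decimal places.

α = 0.394

Σσ²ᵢ = 1.56² + 1.01² + 1.45² + 1.42² = 7.5726
Covariances σ_ij = r_ij · s_i · s_j:
  σ(X1,X2) = 0.19 × 1.56 × 1.01 = 0.2994
  σ(X1,X3) = 0.25 × 1.56 × 1.45 = 0.5655
  σ(X1,X4) = 0.05 × 1.56 × 1.42 = 0.1108
  σ(X2,X3) = 0.24 × 1.01 × 1.45 = 0.3515
  σ(X2,X4) = 0.04 × 1.01 × 1.42 = 0.0574
  σ(X3,X4) = 0.10 × 1.45 × 1.42 = 0.2059
σ²_T = Σσ²ᵢ + 2·Σσ_ij = 7.5726 + 2 × 1.5905 = 10.7536
α = (4/3)·(1 − 7.5726/10.7536) = 0.394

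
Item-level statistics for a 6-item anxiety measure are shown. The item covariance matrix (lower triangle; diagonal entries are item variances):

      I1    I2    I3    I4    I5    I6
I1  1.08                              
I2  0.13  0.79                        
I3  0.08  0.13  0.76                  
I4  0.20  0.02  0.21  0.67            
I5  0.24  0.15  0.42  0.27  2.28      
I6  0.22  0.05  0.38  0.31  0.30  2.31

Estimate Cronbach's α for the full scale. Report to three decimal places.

Cronbach's α = 0.529

sum of item variances = 1.08 + 0.79 + 0.76 + 0.67 + 2.28 + 2.31 = 7.89
Sum of off-diagonal covariances = 3.11
total variance = 7.89 + 2 × 3.11 = 14.11
α = (k/(k−1))·(1 − sum of item variances/total variance) = (6/5)·(1 − 7.89/14.11) = 0.529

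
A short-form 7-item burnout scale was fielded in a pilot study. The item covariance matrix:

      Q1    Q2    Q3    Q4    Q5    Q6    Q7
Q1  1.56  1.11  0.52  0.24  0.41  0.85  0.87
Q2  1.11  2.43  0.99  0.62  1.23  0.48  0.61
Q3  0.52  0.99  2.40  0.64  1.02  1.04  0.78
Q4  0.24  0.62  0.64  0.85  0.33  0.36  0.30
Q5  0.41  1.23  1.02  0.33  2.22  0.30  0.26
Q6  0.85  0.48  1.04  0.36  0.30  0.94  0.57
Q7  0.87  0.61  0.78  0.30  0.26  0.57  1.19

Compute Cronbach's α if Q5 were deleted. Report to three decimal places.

Cronbach's α = 0.817

Remaining items: Q1, Q2, Q3, Q4, Q6, Q7 (k = 6).
ΣVar(i) = 1.56 + 2.43 + 2.40 + 0.85 + 0.94 + 1.19 = 9.37
Var(T) = 9.37 + 2 × 9.98 = 29.33
α (item deleted) = (6/5)·(1 − 9.37/29.33) = 0.817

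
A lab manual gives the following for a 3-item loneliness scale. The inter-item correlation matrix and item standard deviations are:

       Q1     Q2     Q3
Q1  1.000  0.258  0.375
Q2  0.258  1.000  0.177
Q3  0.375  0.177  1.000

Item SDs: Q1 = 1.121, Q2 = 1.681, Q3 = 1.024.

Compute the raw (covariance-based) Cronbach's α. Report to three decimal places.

Cronbach's α = 0.484

Σσ²ᵢ = 1.121² + 1.681² + 1.024² = 5.1310
Covariances σ_ij = r_ij · s_i · s_j:
  σ(Q1,Q2) = 0.258 × 1.121 × 1.681 = 0.4862
  σ(Q1,Q3) = 0.375 × 1.121 × 1.024 = 0.4305
  σ(Q2,Q3) = 0.177 × 1.681 × 1.024 = 0.3047
σ²_T = Σσ²ᵢ + 2·Σσ_ij = 5.1310 + 2 × 1.2214 = 7.5738
α = (3/2)·(1 − 5.1310/7.5738) = 0.484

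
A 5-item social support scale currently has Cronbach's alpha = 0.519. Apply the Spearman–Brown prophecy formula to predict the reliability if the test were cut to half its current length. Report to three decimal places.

predicted reliability = 0.350

Length factor m = 1/2
α' = m·α / (1 − (1−m)·α)
   = 1/2 × 0.519 / (1 − (1 − 1/2) × 0.519)
   = 0.2595 / 0.7405 = 0.350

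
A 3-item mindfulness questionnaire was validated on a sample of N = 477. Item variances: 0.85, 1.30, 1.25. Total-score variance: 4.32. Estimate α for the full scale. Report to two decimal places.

α = 0.32

Σσᵢ² = 0.85 + 1.30 + 1.25 = 3.40
α = (k/(k−1))·(1 − Σσᵢ²/total variance) = (3/2)·(1 − 3.40/4.32) = 0.32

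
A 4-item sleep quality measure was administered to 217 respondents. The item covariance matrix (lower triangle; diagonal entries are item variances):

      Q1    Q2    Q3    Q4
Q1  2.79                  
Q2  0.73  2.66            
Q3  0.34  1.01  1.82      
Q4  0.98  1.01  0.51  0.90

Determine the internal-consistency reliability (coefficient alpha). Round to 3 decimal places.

α = 0.705

ΣVar(i) = 2.79 + 2.66 + 1.82 + 0.90 = 8.17
Σ_{i<j} σ_ij = 4.58
σ²_total = 8.17 + 2 × 4.58 = 17.33
α = (k/(k−1))·(1 − ΣVar(i)/σ²_total) = (4/3)·(1 − 8.17/17.33) = 0.705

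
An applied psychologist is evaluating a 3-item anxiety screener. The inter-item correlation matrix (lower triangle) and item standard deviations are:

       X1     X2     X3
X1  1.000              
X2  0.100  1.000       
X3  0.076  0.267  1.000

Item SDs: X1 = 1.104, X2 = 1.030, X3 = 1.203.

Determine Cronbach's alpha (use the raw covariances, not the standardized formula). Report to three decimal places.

Cronbach's alpha = 0.340

Σσ²ᵢ = 1.104² + 1.030² + 1.203² = 3.7269
Covariances σ_ij = r_ij · s_i · s_j:
  σ(X1,X2) = 0.100 × 1.104 × 1.030 = 0.1137
  σ(X1,X3) = 0.076 × 1.104 × 1.203 = 0.1009
  σ(X2,X3) = 0.267 × 1.030 × 1.203 = 0.3308
σ²_T = Σσ²ᵢ + 2·Σσ_ij = 3.7269 + 2 × 0.5454 = 4.8177
α = (3/2)·(1 − 3.7269/4.8177) = 0.340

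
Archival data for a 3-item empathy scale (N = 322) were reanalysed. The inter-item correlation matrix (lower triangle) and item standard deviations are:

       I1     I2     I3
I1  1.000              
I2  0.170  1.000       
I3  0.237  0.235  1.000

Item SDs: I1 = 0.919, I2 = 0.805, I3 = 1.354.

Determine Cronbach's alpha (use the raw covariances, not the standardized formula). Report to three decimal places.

Cronbach's alpha = 0.434

Σσ²ᵢ = 0.919² + 0.805² + 1.354² = 3.3259
Covariances σ_ij = r_ij · s_i · s_j:
  σ(I1,I2) = 0.170 × 0.919 × 0.805 = 0.1258
  σ(I1,I3) = 0.237 × 0.919 × 1.354 = 0.2949
  σ(I2,I3) = 0.235 × 0.805 × 1.354 = 0.2561
σ²_T = Σσ²ᵢ + 2·Σσ_ij = 3.3259 + 2 × 0.6768 = 4.6795
α = (3/2)·(1 − 3.3259/4.6795) = 0.434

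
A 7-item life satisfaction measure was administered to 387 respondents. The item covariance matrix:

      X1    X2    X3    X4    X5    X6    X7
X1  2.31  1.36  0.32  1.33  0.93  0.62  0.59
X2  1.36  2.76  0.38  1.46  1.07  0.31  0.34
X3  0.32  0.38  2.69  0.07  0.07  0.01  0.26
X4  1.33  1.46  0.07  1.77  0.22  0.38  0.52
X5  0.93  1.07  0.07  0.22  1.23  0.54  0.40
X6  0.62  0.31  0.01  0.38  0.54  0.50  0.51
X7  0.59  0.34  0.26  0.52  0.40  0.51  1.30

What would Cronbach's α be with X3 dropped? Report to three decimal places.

Remaining items: X1, X2, X4, X5, X6, X7 (k = 6).
sum of item variances = 2.31 + 2.76 + 1.77 + 1.23 + 0.50 + 1.30 = 9.87
σ²_T = 9.87 + 2 × 10.58 = 31.03
α (item deleted) = (6/5)·(1 − 9.87/31.03) = 0.818

Cronbach's α = 0.818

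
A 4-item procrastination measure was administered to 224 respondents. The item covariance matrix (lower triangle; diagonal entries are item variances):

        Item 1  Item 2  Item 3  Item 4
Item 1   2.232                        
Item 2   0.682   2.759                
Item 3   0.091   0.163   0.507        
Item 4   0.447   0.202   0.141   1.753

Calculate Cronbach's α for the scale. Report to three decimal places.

Cronbach's α = 0.430

ΣVar(i) = 2.232 + 2.759 + 0.507 + 1.753 = 7.251
Sum of the distinct covariances = 1.726
σ²_T = 7.251 + 2 × 1.726 = 10.703
α = (k/(k−1))·(1 − ΣVar(i)/σ²_T) = (4/3)·(1 − 7.251/10.703) = 0.430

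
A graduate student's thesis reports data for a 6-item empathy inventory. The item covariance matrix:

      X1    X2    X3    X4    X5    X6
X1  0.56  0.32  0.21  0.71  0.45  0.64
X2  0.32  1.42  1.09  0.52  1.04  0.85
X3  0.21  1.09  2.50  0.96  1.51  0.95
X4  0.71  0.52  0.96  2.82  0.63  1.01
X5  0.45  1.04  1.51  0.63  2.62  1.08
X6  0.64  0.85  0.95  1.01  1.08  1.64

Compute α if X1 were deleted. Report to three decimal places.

Remaining items: X2, X3, X4, X5, X6 (k = 5).
Σσᵢ² = 1.42 + 2.50 + 2.82 + 2.62 + 1.64 = 11.00
σ²_total = 11.00 + 2 × 9.64 = 30.28
α (item deleted) = (5/4)·(1 − 11.00/30.28) = 0.796

α = 0.796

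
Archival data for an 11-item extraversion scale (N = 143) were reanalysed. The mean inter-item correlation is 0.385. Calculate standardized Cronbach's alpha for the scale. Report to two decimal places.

α = 0.87

Standardized α = k·r̄ / (1 + (k−1)·r̄) = 11 × 0.385 / (1 + 10 × 0.385)
  = 4.2350 / 4.8500 = 0.87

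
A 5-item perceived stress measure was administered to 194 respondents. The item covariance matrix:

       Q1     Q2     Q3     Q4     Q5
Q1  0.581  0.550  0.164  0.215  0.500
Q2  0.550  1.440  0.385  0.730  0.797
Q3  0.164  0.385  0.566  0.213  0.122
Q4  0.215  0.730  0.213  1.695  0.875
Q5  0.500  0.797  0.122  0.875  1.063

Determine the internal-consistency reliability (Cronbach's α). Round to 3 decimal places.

Σσᵢ² = 0.581 + 1.440 + 0.566 + 1.695 + 1.063 = 5.345
Σ_{i<j} σ_ij = 4.551
Var(T) = 5.345 + 2 × 4.551 = 14.447
α = (k/(k−1))·(1 − Σσᵢ²/Var(T)) = (5/4)·(1 − 5.345/14.447) = 0.788

Cronbach's α = 0.788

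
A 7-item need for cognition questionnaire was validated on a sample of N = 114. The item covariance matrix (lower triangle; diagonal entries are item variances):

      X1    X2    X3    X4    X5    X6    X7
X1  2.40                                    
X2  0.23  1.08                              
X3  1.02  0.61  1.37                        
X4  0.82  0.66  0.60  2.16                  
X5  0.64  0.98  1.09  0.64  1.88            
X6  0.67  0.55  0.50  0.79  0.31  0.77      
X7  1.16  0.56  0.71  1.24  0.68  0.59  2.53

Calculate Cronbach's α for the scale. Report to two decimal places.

α = 0.83

Σσ²ᵢ = 2.40 + 1.08 + 1.37 + 2.16 + 1.88 + 0.77 + 2.53 = 12.19
Sum of off-diagonal covariances = 15.05
σ²_T = 12.19 + 2 × 15.05 = 42.29
α = (k/(k−1))·(1 − Σσ²ᵢ/σ²_T) = (7/6)·(1 − 12.19/42.29) = 0.83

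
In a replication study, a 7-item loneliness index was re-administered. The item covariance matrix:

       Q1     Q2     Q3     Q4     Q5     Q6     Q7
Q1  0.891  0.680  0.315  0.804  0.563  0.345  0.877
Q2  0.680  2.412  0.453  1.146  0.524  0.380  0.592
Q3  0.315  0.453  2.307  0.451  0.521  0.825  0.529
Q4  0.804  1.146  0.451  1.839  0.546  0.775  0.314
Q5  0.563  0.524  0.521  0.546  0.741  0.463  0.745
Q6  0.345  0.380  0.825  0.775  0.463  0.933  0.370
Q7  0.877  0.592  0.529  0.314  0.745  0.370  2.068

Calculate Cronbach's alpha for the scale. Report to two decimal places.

α = 0.80

Σσ²ᵢ = 0.891 + 2.412 + 2.307 + 1.839 + 0.741 + 0.933 + 2.068 = 11.191
Sum of off-diagonal covariances = 12.218
Var(T) = 11.191 + 2 × 12.218 = 35.627
α = (k/(k−1))·(1 − Σσ²ᵢ/Var(T)) = (7/6)·(1 − 11.191/35.627) = 0.80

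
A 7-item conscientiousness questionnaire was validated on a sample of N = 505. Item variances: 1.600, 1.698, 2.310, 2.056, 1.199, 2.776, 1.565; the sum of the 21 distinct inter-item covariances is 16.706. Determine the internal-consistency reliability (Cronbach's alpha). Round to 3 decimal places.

Cronbach's alpha = 0.836

Σσ²ᵢ = 1.600 + 1.698 + 2.310 + 2.056 + 1.199 + 2.776 + 1.565 = 13.204
Sum of distinct covariances = 16.706
σ²_total = Σσ²ᵢ + 2·Σcov = 13.204 + 2 × 16.706 = 46.616
α = (7/6)·(1 − 13.204/46.616) = 0.836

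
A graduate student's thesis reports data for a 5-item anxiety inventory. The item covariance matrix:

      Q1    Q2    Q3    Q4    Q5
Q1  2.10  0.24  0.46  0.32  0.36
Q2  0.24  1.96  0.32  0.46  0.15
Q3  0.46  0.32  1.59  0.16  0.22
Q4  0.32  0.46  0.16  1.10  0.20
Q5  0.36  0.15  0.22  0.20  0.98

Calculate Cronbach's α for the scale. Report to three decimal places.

sum of item variances = 2.10 + 1.96 + 1.59 + 1.10 + 0.98 = 7.73
Sum of off-diagonal covariances = 2.89
total variance = 7.73 + 2 × 2.89 = 13.51
α = (k/(k−1))·(1 − sum of item variances/total variance) = (5/4)·(1 − 7.73/13.51) = 0.535

α = 0.535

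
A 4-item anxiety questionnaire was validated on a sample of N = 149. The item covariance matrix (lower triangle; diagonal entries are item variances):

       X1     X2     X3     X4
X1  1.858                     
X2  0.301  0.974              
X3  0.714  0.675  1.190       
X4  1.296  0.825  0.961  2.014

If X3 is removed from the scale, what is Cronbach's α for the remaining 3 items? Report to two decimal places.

α = 0.75

Remaining items: X1, X2, X4 (k = 3).
Σσ²ᵢ = 1.858 + 0.974 + 2.014 = 4.846
σ²_total = 4.846 + 2 × 2.422 = 9.690
α (item deleted) = (3/2)·(1 − 4.846/9.690) = 0.75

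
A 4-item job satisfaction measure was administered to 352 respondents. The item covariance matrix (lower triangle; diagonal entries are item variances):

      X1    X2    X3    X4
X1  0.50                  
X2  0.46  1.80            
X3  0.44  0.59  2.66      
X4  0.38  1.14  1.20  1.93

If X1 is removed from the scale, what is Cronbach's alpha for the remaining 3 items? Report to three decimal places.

Cronbach's alpha = 0.718

Remaining items: X2, X3, X4 (k = 3).
Σσ²ᵢ = 1.80 + 2.66 + 1.93 = 6.39
σ²_total = 6.39 + 2 × 2.93 = 12.25
α (item deleted) = (3/2)·(1 − 6.39/12.25) = 0.718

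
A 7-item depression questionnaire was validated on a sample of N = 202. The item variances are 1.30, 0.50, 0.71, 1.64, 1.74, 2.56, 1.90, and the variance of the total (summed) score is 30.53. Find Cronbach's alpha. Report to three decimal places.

Cronbach's alpha = 0.771

Σσ²ᵢ = 1.30 + 0.50 + 0.71 + 1.64 + 1.74 + 2.56 + 1.90 = 10.35
α = (k/(k−1))·(1 − Σσ²ᵢ/total variance) = (7/6)·(1 − 10.35/30.53) = 0.771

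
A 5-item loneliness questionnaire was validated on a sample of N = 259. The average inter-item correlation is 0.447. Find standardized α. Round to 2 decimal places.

α = 0.80

Standardized α = k·r̄ / (1 + (k−1)·r̄) = 5 × 0.447 / (1 + 4 × 0.447)
  = 2.2350 / 2.7880 = 0.80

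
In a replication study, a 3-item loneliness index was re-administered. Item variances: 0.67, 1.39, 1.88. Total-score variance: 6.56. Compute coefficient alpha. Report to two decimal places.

coefficient alpha = 0.60

sum of item variances = 0.67 + 1.39 + 1.88 = 3.94
α = (k/(k−1))·(1 − sum of item variances/σ²_total) = (3/2)·(1 − 3.94/6.56) = 0.60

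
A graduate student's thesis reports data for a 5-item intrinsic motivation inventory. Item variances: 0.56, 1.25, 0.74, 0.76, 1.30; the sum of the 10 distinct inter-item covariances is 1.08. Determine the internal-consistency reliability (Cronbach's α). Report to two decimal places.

α = 0.40

ΣVar(i) = 0.56 + 1.25 + 0.74 + 0.76 + 1.30 = 4.61
Sum of distinct covariances = 1.08
total variance = ΣVar(i) + 2·Σcov = 4.61 + 2 × 1.08 = 6.77
α = (5/4)·(1 − 4.61/6.77) = 0.40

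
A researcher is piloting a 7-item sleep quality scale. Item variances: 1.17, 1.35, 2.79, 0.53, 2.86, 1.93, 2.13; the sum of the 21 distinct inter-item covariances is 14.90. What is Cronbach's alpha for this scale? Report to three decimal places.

α = 0.817

Σσ²ᵢ = 1.17 + 1.35 + 2.79 + 0.53 + 2.86 + 1.93 + 2.13 = 12.76
Sum of distinct covariances = 14.90
σ²_T = Σσ²ᵢ + 2·Σcov = 12.76 + 2 × 14.90 = 42.56
α = (7/6)·(1 − 12.76/42.56) = 0.817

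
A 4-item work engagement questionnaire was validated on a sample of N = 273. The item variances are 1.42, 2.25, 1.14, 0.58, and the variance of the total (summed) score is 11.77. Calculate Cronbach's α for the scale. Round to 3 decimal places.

Σσᵢ² = 1.42 + 2.25 + 1.14 + 0.58 = 5.39
α = (k/(k−1))·(1 − Σσᵢ²/Var(T)) = (4/3)·(1 − 5.39/11.77) = 0.723

α = 0.723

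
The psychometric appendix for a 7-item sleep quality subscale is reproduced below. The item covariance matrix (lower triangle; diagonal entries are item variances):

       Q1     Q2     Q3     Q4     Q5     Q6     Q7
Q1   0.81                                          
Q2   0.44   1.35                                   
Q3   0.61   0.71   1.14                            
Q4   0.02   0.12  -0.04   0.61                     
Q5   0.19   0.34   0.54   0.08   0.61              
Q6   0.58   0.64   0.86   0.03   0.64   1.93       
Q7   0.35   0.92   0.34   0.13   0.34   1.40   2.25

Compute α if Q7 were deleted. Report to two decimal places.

Remaining items: Q1, Q2, Q3, Q4, Q5, Q6 (k = 6).
sum of item variances = 0.81 + 1.35 + 1.14 + 0.61 + 0.61 + 1.93 = 6.45
total variance = 6.45 + 2 × 5.76 = 17.97
α (item deleted) = (6/5)·(1 − 6.45/17.97) = 0.77

α = 0.77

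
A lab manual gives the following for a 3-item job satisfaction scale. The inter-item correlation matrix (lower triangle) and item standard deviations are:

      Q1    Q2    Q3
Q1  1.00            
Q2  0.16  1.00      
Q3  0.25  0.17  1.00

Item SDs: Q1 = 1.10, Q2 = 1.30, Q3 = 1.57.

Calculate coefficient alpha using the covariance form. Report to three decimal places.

Σσ²ᵢ = 1.10² + 1.30² + 1.57² = 5.3649
Covariances σ_ij = r_ij · s_i · s_j:
  σ(Q1,Q2) = 0.16 × 1.10 × 1.30 = 0.2288
  σ(Q1,Q3) = 0.25 × 1.10 × 1.57 = 0.4318
  σ(Q2,Q3) = 0.17 × 1.30 × 1.57 = 0.3470
σ²_T = Σσ²ᵢ + 2·Σσ_ij = 5.3649 + 2 × 1.0076 = 7.3801
α = (3/2)·(1 − 5.3649/7.3801) = 0.410

α = 0.410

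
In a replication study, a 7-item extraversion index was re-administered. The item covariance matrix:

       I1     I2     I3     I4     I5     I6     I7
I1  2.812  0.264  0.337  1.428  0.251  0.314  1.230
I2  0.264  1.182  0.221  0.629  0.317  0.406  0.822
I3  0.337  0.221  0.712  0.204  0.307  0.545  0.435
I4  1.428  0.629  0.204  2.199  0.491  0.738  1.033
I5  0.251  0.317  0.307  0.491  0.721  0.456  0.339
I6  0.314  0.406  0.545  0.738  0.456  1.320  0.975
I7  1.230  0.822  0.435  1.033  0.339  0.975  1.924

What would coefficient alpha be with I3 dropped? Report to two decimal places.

Remaining items: I1, I2, I4, I5, I6, I7 (k = 6).
Σσᵢ² = 2.812 + 1.182 + 2.199 + 0.721 + 1.320 + 1.924 = 10.158
Var(T) = 10.158 + 2 × 9.693 = 29.544
α (item deleted) = (6/5)·(1 − 10.158/29.544) = 0.79

coefficient alpha = 0.79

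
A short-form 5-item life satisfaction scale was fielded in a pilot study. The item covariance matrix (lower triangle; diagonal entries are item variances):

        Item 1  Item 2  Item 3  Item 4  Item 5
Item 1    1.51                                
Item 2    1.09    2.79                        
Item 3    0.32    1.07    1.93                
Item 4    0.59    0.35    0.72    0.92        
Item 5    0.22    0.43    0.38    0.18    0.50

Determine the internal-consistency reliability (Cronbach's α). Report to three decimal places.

ΣVar(i) = 1.51 + 2.79 + 1.93 + 0.92 + 0.50 = 7.65
Σ_{i<j} σ_ij = 5.35
Var(T) = 7.65 + 2 × 5.35 = 18.35
α = (k/(k−1))·(1 − ΣVar(i)/Var(T)) = (5/4)·(1 − 7.65/18.35) = 0.729

α = 0.729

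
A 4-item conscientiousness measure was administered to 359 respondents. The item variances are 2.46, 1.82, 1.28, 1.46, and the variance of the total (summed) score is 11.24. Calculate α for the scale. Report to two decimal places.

α = 0.50

Σσᵢ² = 2.46 + 1.82 + 1.28 + 1.46 = 7.02
α = (k/(k−1))·(1 − Σσᵢ²/Var(T)) = (4/3)·(1 − 7.02/11.24) = 0.50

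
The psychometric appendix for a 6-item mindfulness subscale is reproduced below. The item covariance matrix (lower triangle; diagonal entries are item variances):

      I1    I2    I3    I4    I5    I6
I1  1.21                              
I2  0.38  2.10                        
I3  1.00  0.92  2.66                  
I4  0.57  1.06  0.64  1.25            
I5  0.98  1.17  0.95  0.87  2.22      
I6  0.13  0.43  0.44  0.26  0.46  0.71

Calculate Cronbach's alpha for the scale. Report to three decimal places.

α = 0.803

ΣVar(i) = 1.21 + 2.10 + 2.66 + 1.25 + 2.22 + 0.71 = 10.15
Sum of off-diagonal covariances = 10.26
total variance = 10.15 + 2 × 10.26 = 30.67
α = (k/(k−1))·(1 − ΣVar(i)/total variance) = (6/5)·(1 − 10.15/30.67) = 0.803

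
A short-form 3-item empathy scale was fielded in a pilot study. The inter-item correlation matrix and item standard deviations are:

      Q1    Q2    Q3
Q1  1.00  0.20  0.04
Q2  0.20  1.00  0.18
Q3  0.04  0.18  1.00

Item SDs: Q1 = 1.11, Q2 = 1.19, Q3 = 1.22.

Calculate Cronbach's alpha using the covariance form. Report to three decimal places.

Σσ²ᵢ = 1.11² + 1.19² + 1.22² = 4.1366
Covariances σ_ij = r_ij · s_i · s_j:
  σ(Q1,Q2) = 0.20 × 1.11 × 1.19 = 0.2642
  σ(Q1,Q3) = 0.04 × 1.11 × 1.22 = 0.0542
  σ(Q2,Q3) = 0.18 × 1.19 × 1.22 = 0.2613
σ²_T = Σσ²ᵢ + 2·Σσ_ij = 4.1366 + 2 × 0.5797 = 5.2960
α = (3/2)·(1 − 4.1366/5.2960) = 0.328

Cronbach's alpha = 0.328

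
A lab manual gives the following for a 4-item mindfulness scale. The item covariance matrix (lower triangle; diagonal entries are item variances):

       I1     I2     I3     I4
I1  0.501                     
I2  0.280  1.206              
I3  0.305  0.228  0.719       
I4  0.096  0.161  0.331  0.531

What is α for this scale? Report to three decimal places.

α = 0.649

ΣVar(i) = 0.501 + 1.206 + 0.719 + 0.531 = 2.957
Sum of off-diagonal covariances = 1.401
σ²_total = 2.957 + 2 × 1.401 = 5.759
α = (k/(k−1))·(1 − ΣVar(i)/σ²_total) = (4/3)·(1 − 2.957/5.759) = 0.649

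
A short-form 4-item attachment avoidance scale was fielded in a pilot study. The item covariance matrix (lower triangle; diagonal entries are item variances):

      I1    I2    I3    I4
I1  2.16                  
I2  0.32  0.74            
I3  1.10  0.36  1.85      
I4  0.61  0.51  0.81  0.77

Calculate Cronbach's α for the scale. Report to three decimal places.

Cronbach's α = 0.765

sum of item variances = 2.16 + 0.74 + 1.85 + 0.77 = 5.52
Σ_{i<j} σ_ij = 3.71
σ²_total = 5.52 + 2 × 3.71 = 12.94
α = (k/(k−1))·(1 − sum of item variances/σ²_total) = (4/3)·(1 − 5.52/12.94) = 0.765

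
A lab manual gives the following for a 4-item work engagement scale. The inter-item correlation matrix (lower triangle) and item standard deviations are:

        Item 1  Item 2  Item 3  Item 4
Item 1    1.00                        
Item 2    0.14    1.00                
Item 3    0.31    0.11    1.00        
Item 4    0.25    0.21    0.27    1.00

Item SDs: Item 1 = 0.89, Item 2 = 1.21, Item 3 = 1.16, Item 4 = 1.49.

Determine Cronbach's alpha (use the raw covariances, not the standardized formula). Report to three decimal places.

Σσ²ᵢ = 0.89² + 1.21² + 1.16² + 1.49² = 5.8219
Covariances σ_ij = r_ij · s_i · s_j:
  σ(Item 1,Item 2) = 0.14 × 0.89 × 1.21 = 0.1508
  σ(Item 1,Item 3) = 0.31 × 0.89 × 1.16 = 0.3200
  σ(Item 1,Item 4) = 0.25 × 0.89 × 1.49 = 0.3315
  σ(Item 2,Item 3) = 0.11 × 1.21 × 1.16 = 0.1544
  σ(Item 2,Item 4) = 0.21 × 1.21 × 1.49 = 0.3786
  σ(Item 3,Item 4) = 0.27 × 1.16 × 1.49 = 0.4667
σ²_T = Σσ²ᵢ + 2·Σσ_ij = 5.8219 + 2 × 1.8020 = 9.4259
α = (4/3)·(1 − 5.8219/9.4259) = 0.510

α = 0.510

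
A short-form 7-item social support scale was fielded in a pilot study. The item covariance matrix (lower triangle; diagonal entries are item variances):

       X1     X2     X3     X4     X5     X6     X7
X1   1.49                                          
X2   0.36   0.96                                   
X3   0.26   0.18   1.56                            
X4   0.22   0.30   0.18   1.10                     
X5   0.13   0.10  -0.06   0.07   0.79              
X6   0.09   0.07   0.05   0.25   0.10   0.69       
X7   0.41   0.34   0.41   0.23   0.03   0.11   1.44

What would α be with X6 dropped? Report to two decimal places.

α = 0.56

Remaining items: X1, X2, X3, X4, X5, X7 (k = 6).
ΣVar(i) = 1.49 + 0.96 + 1.56 + 1.10 + 0.79 + 1.44 = 7.34
σ²_total = 7.34 + 2 × 3.16 = 13.66
α (item deleted) = (6/5)·(1 − 7.34/13.66) = 0.56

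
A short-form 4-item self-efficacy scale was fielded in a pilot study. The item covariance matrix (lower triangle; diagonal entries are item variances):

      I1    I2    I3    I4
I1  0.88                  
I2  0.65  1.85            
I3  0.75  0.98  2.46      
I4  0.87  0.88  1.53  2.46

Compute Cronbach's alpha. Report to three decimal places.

Σσ²ᵢ = 0.88 + 1.85 + 2.46 + 2.46 = 7.65
Sum of off-diagonal covariances = 5.66
total variance = 7.65 + 2 × 5.66 = 18.97
α = (k/(k−1))·(1 − Σσ²ᵢ/total variance) = (4/3)·(1 − 7.65/18.97) = 0.796

α = 0.796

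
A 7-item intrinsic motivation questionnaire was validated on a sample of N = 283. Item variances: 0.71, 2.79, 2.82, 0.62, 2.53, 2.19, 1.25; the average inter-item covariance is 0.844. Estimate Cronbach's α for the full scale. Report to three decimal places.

Σσ²ᵢ = 0.71 + 2.79 + 2.82 + 0.62 + 2.53 + 2.19 + 1.25 = 12.91
Sum of the 21 distinct covariances = 21 × 0.844 = 17.724
σ²_T = Σσ²ᵢ + 2·Σcov = 12.91 + 2 × 17.724 = 48.358
α = (7/6)·(1 − 12.91/48.358) = 0.855

α = 0.855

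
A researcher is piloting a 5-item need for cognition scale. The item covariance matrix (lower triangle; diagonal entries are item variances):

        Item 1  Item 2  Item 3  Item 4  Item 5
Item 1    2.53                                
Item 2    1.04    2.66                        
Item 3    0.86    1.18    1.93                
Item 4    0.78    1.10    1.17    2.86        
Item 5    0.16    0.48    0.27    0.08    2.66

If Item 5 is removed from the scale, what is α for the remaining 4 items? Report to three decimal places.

Remaining items: Item 1, Item 2, Item 3, Item 4 (k = 4).
Σσᵢ² = 2.53 + 2.66 + 1.93 + 2.86 = 9.98
σ²_T = 9.98 + 2 × 6.13 = 22.24
α (item deleted) = (4/3)·(1 − 9.98/22.24) = 0.735

α = 0.735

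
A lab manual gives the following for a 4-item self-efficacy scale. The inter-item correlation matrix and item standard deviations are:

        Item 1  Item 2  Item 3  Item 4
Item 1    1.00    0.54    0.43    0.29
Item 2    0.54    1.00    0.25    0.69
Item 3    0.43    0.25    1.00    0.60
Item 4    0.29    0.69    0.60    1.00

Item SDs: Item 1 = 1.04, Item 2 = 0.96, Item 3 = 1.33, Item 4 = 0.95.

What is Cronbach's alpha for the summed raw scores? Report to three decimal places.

Cronbach's alpha = 0.763

Σσ²ᵢ = 1.04² + 0.96² + 1.33² + 0.95² = 4.6746
Covariances σ_ij = r_ij · s_i · s_j:
  σ(Item 1,Item 2) = 0.54 × 1.04 × 0.96 = 0.5391
  σ(Item 1,Item 3) = 0.43 × 1.04 × 1.33 = 0.5948
  σ(Item 1,Item 4) = 0.29 × 1.04 × 0.95 = 0.2865
  σ(Item 2,Item 3) = 0.25 × 0.96 × 1.33 = 0.3192
  σ(Item 2,Item 4) = 0.69 × 0.96 × 0.95 = 0.6293
  σ(Item 3,Item 4) = 0.60 × 1.33 × 0.95 = 0.7581
σ²_T = Σσ²ᵢ + 2·Σσ_ij = 4.6746 + 2 × 3.1270 = 10.9286
α = (4/3)·(1 − 4.6746/10.9286) = 0.763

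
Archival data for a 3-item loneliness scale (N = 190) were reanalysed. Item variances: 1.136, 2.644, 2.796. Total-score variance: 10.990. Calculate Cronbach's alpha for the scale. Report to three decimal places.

Σσᵢ² = 1.136 + 2.644 + 2.796 = 6.576
α = (k/(k−1))·(1 − Σσᵢ²/total variance) = (3/2)·(1 − 6.576/10.990) = 0.602

α = 0.602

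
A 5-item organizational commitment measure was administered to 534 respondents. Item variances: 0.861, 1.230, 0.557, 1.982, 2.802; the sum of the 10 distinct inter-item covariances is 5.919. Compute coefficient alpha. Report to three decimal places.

α = 0.768

ΣVar(i) = 0.861 + 1.230 + 0.557 + 1.982 + 2.802 = 7.432
Sum of distinct covariances = 5.919
Var(T) = ΣVar(i) + 2·Σcov = 7.432 + 2 × 5.919 = 19.270
α = (5/4)·(1 − 7.432/19.270) = 0.768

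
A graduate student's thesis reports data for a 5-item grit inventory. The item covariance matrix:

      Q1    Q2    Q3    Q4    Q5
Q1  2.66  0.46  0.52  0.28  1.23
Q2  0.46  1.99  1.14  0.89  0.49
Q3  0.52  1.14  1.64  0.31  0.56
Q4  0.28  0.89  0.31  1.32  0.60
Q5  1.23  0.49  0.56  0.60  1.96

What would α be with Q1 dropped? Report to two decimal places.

Remaining items: Q2, Q3, Q4, Q5 (k = 4).
Σσᵢ² = 1.99 + 1.64 + 1.32 + 1.96 = 6.91
σ²_total = 6.91 + 2 × 3.99 = 14.89
α (item deleted) = (4/3)·(1 − 6.91/14.89) = 0.71

α = 0.71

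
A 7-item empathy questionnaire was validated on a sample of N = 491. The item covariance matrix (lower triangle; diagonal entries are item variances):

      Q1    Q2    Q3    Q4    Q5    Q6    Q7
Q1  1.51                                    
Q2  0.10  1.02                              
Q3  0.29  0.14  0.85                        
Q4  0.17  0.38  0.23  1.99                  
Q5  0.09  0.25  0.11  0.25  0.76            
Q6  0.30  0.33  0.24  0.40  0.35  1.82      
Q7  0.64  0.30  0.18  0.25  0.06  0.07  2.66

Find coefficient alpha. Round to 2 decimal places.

ΣVar(i) = 1.51 + 1.02 + 0.85 + 1.99 + 0.76 + 1.82 + 2.66 = 10.61
Sum of off-diagonal covariances = 5.13
Var(T) = 10.61 + 2 × 5.13 = 20.87
α = (k/(k−1))·(1 − ΣVar(i)/Var(T)) = (7/6)·(1 − 10.61/20.87) = 0.57

coefficient alpha = 0.57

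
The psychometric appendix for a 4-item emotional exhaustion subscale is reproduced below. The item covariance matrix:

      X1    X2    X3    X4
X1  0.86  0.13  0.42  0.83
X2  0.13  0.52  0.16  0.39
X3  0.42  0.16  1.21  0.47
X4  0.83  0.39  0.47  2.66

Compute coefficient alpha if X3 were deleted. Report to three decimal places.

coefficient alpha = 0.601

Remaining items: X1, X2, X4 (k = 3).
ΣVar(i) = 0.86 + 0.52 + 2.66 = 4.04
σ²_T = 4.04 + 2 × 1.35 = 6.74
α (item deleted) = (3/2)·(1 − 4.04/6.74) = 0.601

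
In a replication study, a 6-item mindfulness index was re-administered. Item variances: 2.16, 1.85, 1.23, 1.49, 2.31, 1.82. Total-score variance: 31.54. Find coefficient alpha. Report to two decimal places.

α = 0.79

Σσᵢ² = 2.16 + 1.85 + 1.23 + 1.49 + 2.31 + 1.82 = 10.86
α = (k/(k−1))·(1 − Σσᵢ²/σ²_total) = (6/5)·(1 − 10.86/31.54) = 0.79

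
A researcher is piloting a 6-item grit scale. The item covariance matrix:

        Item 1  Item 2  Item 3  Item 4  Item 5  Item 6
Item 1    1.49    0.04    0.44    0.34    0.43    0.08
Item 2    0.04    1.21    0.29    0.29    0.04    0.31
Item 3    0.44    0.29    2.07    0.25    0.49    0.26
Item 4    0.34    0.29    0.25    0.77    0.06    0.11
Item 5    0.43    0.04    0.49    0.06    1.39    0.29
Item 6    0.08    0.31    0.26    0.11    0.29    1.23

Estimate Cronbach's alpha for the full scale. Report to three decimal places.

Σσ²ᵢ = 1.49 + 1.21 + 2.07 + 0.77 + 1.39 + 1.23 = 8.16
Σ_{i<j} σ_ij = 3.72
Var(T) = 8.16 + 2 × 3.72 = 15.60
α = (k/(k−1))·(1 − Σσ²ᵢ/Var(T)) = (6/5)·(1 − 8.16/15.60) = 0.572

α = 0.572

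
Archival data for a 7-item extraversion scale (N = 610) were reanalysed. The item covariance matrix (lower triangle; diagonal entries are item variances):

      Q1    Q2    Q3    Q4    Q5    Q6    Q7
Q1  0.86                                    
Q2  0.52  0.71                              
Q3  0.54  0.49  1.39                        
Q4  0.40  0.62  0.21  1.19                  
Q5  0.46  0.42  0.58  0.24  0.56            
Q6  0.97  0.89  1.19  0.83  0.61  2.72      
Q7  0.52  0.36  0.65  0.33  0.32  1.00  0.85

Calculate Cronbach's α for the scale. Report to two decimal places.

Cronbach's α = 0.87

sum of item variances = 0.86 + 0.71 + 1.39 + 1.19 + 0.56 + 2.72 + 0.85 = 8.28
Sum of off-diagonal covariances = 12.15
σ²_T = 8.28 + 2 × 12.15 = 32.58
α = (k/(k−1))·(1 − sum of item variances/σ²_T) = (7/6)·(1 − 8.28/32.58) = 0.87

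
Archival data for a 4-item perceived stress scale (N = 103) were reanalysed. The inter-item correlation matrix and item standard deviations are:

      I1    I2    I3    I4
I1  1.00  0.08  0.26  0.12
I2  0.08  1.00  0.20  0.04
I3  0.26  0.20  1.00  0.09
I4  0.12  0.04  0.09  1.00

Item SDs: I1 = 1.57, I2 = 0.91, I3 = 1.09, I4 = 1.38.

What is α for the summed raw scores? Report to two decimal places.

Σσ²ᵢ = 1.57² + 0.91² + 1.09² + 1.38² = 6.3855
Covariances σ_ij = r_ij · s_i · s_j:
  σ(I1,I2) = 0.08 × 1.57 × 0.91 = 0.1143
  σ(I1,I3) = 0.26 × 1.57 × 1.09 = 0.4449
  σ(I1,I4) = 0.12 × 1.57 × 1.38 = 0.2600
  σ(I2,I3) = 0.20 × 0.91 × 1.09 = 0.1984
  σ(I2,I4) = 0.04 × 0.91 × 1.38 = 0.0502
  σ(I3,I4) = 0.09 × 1.09 × 1.38 = 0.1354
σ²_T = Σσ²ᵢ + 2·Σσ_ij = 6.3855 + 2 × 1.2032 = 8.7919
α = (4/3)·(1 − 6.3855/8.7919) = 0.36

α = 0.36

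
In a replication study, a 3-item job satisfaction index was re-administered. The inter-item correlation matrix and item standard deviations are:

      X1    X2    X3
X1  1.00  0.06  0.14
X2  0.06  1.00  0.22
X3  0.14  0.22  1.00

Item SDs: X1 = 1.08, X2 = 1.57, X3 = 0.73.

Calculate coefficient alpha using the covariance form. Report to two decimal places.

α = 0.27

Σσ²ᵢ = 1.08² + 1.57² + 0.73² = 4.1642
Covariances σ_ij = r_ij · s_i · s_j:
  σ(X1,X2) = 0.06 × 1.08 × 1.57 = 0.1017
  σ(X1,X3) = 0.14 × 1.08 × 0.73 = 0.1104
  σ(X2,X3) = 0.22 × 1.57 × 0.73 = 0.2521
σ²_T = Σσ²ᵢ + 2·Σσ_ij = 4.1642 + 2 × 0.4642 = 5.0926
α = (3/2)·(1 − 4.1642/5.0926) = 0.27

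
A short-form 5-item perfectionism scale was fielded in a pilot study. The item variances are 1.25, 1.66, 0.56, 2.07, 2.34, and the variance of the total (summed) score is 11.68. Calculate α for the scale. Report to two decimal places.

α = 0.41

Σσ²ᵢ = 1.25 + 1.66 + 0.56 + 2.07 + 2.34 = 7.88
α = (k/(k−1))·(1 − Σσ²ᵢ/σ²_T) = (5/4)·(1 − 7.88/11.68) = 0.41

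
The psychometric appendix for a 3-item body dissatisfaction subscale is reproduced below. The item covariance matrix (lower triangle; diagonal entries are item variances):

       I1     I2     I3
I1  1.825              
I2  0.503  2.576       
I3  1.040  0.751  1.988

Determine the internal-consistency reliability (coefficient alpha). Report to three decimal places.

coefficient alpha = 0.627

sum of item variances = 1.825 + 2.576 + 1.988 = 6.389
Sum of off-diagonal covariances = 2.294
total variance = 6.389 + 2 × 2.294 = 10.977
α = (k/(k−1))·(1 − sum of item variances/total variance) = (3/2)·(1 − 6.389/10.977) = 0.627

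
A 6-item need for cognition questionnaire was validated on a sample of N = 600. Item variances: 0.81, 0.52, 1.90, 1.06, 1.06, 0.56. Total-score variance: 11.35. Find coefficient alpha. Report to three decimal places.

α = 0.575

Σσᵢ² = 0.81 + 0.52 + 1.90 + 1.06 + 1.06 + 0.56 = 5.91
α = (k/(k−1))·(1 − Σσᵢ²/σ²_T) = (6/5)·(1 − 5.91/11.35) = 0.575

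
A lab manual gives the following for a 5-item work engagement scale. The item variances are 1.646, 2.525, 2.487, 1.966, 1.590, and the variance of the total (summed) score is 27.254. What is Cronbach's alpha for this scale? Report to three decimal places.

ΣVar(i) = 1.646 + 2.525 + 2.487 + 1.966 + 1.590 = 10.214
α = (k/(k−1))·(1 − ΣVar(i)/σ²_total) = (5/4)·(1 − 10.214/27.254) = 0.782

Cronbach's alpha = 0.782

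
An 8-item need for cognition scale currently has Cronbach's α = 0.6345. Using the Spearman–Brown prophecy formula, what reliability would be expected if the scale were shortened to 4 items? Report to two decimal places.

predicted reliability = 0.46

Length factor m = 4/8 = 0.5000
α' = m·α / (1 − (1−m)·α)
   = 4/8 × 0.6345 / (1 − (1 − 4/8) × 0.6345)
   = 0.3172 / 0.6827 = 0.46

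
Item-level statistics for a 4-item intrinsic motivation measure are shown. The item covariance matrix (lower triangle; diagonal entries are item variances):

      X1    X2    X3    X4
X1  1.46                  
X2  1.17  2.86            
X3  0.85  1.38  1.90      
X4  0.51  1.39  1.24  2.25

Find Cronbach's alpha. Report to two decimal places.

Cronbach's alpha = 0.81

ΣVar(i) = 1.46 + 2.86 + 1.90 + 2.25 = 8.47
Sum of the distinct covariances = 6.54
σ²_total = 8.47 + 2 × 6.54 = 21.55
α = (k/(k−1))·(1 − ΣVar(i)/σ²_total) = (4/3)·(1 − 8.47/21.55) = 0.81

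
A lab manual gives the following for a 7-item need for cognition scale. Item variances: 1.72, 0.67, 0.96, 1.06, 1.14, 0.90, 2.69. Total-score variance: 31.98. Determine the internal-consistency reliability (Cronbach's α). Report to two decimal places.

Σσᵢ² = 1.72 + 0.67 + 0.96 + 1.06 + 1.14 + 0.90 + 2.69 = 9.14
α = (k/(k−1))·(1 − Σσᵢ²/total variance) = (7/6)·(1 − 9.14/31.98) = 0.83

Cronbach's α = 0.83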